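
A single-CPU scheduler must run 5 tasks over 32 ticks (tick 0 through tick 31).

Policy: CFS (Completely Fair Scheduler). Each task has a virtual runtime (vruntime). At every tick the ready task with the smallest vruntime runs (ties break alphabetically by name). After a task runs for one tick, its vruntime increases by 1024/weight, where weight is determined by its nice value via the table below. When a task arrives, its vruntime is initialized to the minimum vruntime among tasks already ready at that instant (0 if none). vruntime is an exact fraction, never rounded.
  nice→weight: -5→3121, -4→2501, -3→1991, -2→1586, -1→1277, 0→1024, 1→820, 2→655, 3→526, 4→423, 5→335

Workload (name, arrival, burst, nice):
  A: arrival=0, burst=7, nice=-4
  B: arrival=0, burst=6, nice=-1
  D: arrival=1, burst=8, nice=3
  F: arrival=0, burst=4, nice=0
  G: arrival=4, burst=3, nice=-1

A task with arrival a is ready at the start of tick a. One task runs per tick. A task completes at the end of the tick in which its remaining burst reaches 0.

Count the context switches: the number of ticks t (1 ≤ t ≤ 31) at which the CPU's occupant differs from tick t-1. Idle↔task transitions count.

context switches = 24

t=0: vr[A=0 B=0 F=0] → run A
t=1: vr[A=1024/2501 B=0 D=0 F=0] → run B
t=2: vr[A=1024/2501 B=1024/1277 D=0 F=0] → run D
t=3: vr[A=1024/2501 B=1024/1277 D=512/263 F=0] → run F
t=4: vr[A=1024/2501 B=1024/1277 D=512/263 F=1 G=1024/2501] → run A
t=5: vr[A=2048/2501 B=1024/1277 D=512/263 F=1 G=1024/2501] → run G
t=6: vr[A=2048/2501 B=1024/1277 D=512/263 F=1 G=3868672/3193777] → run B
t=7: vr[A=2048/2501 B=2048/1277 D=512/263 F=1 G=3868672/3193777] → run A
t=8: vr[A=3072/2501 B=2048/1277 D=512/263 F=1 G=3868672/3193777] → run F
t=9: vr[A=3072/2501 B=2048/1277 D=512/263 F=2 G=3868672/3193777] → run G
t=10: vr[A=3072/2501 B=2048/1277 D=512/263 F=2 G=6429696/3193777] → run A
t=11: vr[A=4096/2501 B=2048/1277 D=512/263 F=2 G=6429696/3193777] → run B
t=12: vr[A=4096/2501 B=3072/1277 D=512/263 F=2 G=6429696/3193777] → run A
t=13: vr[A=5120/2501 B=3072/1277 D=512/263 F=2 G=6429696/3193777] → run D
t=14: vr[A=5120/2501 B=3072/1277 D=1024/263 F=2 G=6429696/3193777] → run F
t=15: vr[A=5120/2501 B=3072/1277 D=1024/263 F=3 G=6429696/3193777] → run G
t=16: vr[A=5120/2501 B=3072/1277 D=1024/263 F=3] → run A
t=17: vr[A=6144/2501 B=3072/1277 D=1024/263 F=3] → run B
t=18: vr[A=6144/2501 B=4096/1277 D=1024/263 F=3] → run A
t=19: vr[B=4096/1277 D=1024/263 F=3] → run F
t=20: vr[B=4096/1277 D=1024/263] → run B
t=21: vr[B=5120/1277 D=1024/263] → run D
t=22: vr[B=5120/1277 D=1536/263] → run B
t=23: vr[D=1536/263] → run D
t=24: vr[D=2048/263] → run D
t=25: vr[D=2560/263] → run D
t=26: vr[D=3072/263] → run D
t=27: vr[D=3584/263] → run D
t=28: (idle)
t=29: (idle)
t=30: (idle)
t=31: (idle)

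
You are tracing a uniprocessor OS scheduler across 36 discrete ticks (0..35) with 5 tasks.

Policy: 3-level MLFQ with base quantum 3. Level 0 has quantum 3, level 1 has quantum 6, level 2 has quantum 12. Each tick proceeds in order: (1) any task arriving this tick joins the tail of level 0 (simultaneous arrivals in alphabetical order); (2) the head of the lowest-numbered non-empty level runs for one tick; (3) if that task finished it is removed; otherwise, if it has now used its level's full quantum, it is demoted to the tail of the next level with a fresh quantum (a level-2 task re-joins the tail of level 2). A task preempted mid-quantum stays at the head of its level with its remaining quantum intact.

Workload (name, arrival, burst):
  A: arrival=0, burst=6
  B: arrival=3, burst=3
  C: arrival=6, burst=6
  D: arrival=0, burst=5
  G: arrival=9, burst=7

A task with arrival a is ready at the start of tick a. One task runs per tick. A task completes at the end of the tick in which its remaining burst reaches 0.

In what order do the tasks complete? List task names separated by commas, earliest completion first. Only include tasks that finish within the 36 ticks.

t=0: L0/L1/L2 = AD/-/- → run A
t=1: L0/L1/L2 = AD/-/- → run A
t=2: L0/L1/L2 = AD/-/- → run A
t=3: L0/L1/L2 = DB/A/- → run D
t=4: L0/L1/L2 = DB/A/- → run D
t=5: L0/L1/L2 = DB/A/- → run D
t=6: L0/L1/L2 = BC/AD/- → run B
t=7: L0/L1/L2 = BC/AD/- → run B
t=8: L0/L1/L2 = BC/AD/- → run B
t=9: L0/L1/L2 = CG/AD/- → run C
t=10: L0/L1/L2 = CG/AD/- → run C
t=11: L0/L1/L2 = CG/AD/- → run C
t=12: L0/L1/L2 = G/ADC/- → run G
t=13: L0/L1/L2 = G/ADC/- → run G
t=14: L0/L1/L2 = G/ADC/- → run G
t=15: L0/L1/L2 = -/ADCG/- → run A
t=16: L0/L1/L2 = -/ADCG/- → run A
t=17: L0/L1/L2 = -/ADCG/- → run A
t=18: L0/L1/L2 = -/DCG/- → run D
t=19: L0/L1/L2 = -/DCG/- → run D
t=20: L0/L1/L2 = -/CG/- → run C
t=21: L0/L1/L2 = -/CG/- → run C
t=22: L0/L1/L2 = -/CG/- → run C
t=23: L0/L1/L2 = -/G/- → run G
t=24: L0/L1/L2 = -/G/- → run G
t=25: L0/L1/L2 = -/G/- → run G
t=26: L0/L1/L2 = -/G/- → run G
t=27: (idle)
t=28: (idle)
t=29: (idle)
t=30: (idle)
t=31: (idle)
t=32: (idle)
t=33: (idle)
t=34: (idle)
t=35: (idle)

completion order = B, A, D, C, G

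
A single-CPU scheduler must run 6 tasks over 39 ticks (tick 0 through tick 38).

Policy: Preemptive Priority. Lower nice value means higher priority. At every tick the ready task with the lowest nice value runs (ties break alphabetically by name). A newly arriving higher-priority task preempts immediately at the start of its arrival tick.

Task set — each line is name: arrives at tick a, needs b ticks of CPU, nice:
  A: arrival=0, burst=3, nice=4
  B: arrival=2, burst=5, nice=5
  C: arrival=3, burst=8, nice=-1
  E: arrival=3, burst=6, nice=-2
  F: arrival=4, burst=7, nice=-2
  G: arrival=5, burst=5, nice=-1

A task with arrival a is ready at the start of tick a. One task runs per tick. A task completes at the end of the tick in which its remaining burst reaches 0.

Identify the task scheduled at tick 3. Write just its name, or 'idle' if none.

t=0: ready={A} → run A
t=1: ready={A} → run A
t=2: ready={A,B} → run A
t=3: ready={B,C,E} → run E
t=4: ready={B,C,E,F} → run E
t=5: ready={B,C,E,F,G} → run E
t=6: ready={B,C,E,F,G} → run E
t=7: ready={B,C,E,F,G} → run E
t=8: ready={B,C,E,F,G} → run E
t=9: ready={B,C,F,G} → run F
t=10: ready={B,C,F,G} → run F
t=11: ready={B,C,F,G} → run F
t=12: ready={B,C,F,G} → run F
t=13: ready={B,C,F,G} → run F
t=14: ready={B,C,F,G} → run F
t=15: ready={B,C,F,G} → run F
t=16: ready={B,C,G} → run C
t=17: ready={B,C,G} → run C
t=18: ready={B,C,G} → run C
t=19: ready={B,C,G} → run C
t=20: ready={B,C,G} → run C
t=21: ready={B,C,G} → run C
t=22: ready={B,C,G} → run C
t=23: ready={B,C,G} → run C
t=24: ready={B,G} → run G
t=25: ready={B,G} → run G
t=26: ready={B,G} → run G
t=27: ready={B,G} → run G
t=28: ready={B,G} → run G
t=29: ready={B} → run B
t=30: ready={B} → run B
t=31: ready={B} → run B
t=32: ready={B} → run B
t=33: ready={B} → run B
t=34: (idle)
t=35: (idle)
t=36: (idle)
t=37: (idle)
t=38: (idle)

running at tick 3 = E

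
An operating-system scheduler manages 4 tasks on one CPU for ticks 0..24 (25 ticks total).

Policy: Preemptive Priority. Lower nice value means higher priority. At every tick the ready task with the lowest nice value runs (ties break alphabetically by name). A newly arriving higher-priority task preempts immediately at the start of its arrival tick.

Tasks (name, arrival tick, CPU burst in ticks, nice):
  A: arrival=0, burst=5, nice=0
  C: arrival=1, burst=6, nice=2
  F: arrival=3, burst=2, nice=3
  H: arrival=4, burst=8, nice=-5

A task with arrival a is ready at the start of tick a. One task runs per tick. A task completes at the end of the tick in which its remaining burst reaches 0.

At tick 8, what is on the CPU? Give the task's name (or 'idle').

running at tick 8 = H

t=0: ready={A} → run A
t=1: ready={A,C} → run A
t=2: ready={A,C} → run A
t=3: ready={A,C,F} → run A
t=4: ready={A,C,F,H} → run H
t=5: ready={A,C,F,H} → run H
t=6: ready={A,C,F,H} → run H
t=7: ready={A,C,F,H} → run H
t=8: ready={A,C,F,H} → run H
t=9: ready={A,C,F,H} → run H
t=10: ready={A,C,F,H} → run H
t=11: ready={A,C,F,H} → run H
t=12: ready={A,C,F} → run A
t=13: ready={C,F} → run C
t=14: ready={C,F} → run C
t=15: ready={C,F} → run C
t=16: ready={C,F} → run C
t=17: ready={C,F} → run C
t=18: ready={C,F} → run C
t=19: ready={F} → run F
t=20: ready={F} → run F
t=21: (idle)
t=22: (idle)
t=23: (idle)
t=24: (idle)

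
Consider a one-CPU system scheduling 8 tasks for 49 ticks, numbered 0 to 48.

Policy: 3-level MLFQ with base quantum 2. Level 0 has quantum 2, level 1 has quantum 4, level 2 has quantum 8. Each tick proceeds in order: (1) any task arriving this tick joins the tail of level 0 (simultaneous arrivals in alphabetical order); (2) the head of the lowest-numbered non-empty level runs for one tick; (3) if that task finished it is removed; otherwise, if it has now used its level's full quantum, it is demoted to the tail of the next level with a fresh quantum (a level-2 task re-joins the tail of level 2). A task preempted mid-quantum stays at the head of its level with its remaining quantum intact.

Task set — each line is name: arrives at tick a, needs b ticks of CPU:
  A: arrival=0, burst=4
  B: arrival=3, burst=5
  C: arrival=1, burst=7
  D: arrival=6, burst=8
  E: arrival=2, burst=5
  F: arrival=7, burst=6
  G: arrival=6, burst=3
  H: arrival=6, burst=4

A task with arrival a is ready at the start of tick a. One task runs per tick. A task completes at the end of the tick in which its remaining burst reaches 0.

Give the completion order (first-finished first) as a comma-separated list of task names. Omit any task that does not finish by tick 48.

completion order = A, E, B, G, H, F, C, D

t=0: L0/L1/L2 = A/-/- → run A
t=1: L0/L1/L2 = AC/-/- → run A
t=2: L0/L1/L2 = CE/A/- → run C
t=3: L0/L1/L2 = CEB/A/- → run C
t=4: L0/L1/L2 = EB/AC/- → run E
t=5: L0/L1/L2 = EB/AC/- → run E
t=6: L0/L1/L2 = BDGH/ACE/- → run B
t=7: L0/L1/L2 = BDGHF/ACE/- → run B
t=8: L0/L1/L2 = DGHF/ACEB/- → run D
t=9: L0/L1/L2 = DGHF/ACEB/- → run D
t=10: L0/L1/L2 = GHF/ACEBD/- → run G
t=11: L0/L1/L2 = GHF/ACEBD/- → run G
t=12: L0/L1/L2 = HF/ACEBDG/- → run H
t=13: L0/L1/L2 = HF/ACEBDG/- → run H
t=14: L0/L1/L2 = F/ACEBDGH/- → run F
t=15: L0/L1/L2 = F/ACEBDGH/- → run F
t=16: L0/L1/L2 = -/ACEBDGHF/- → run A
t=17: L0/L1/L2 = -/ACEBDGHF/- → run A
t=18: L0/L1/L2 = -/CEBDGHF/- → run C
t=19: L0/L1/L2 = -/CEBDGHF/- → run C
t=20: L0/L1/L2 = -/CEBDGHF/- → run C
t=21: L0/L1/L2 = -/CEBDGHF/- → run C
t=22: L0/L1/L2 = -/EBDGHF/C → run E
t=23: L0/L1/L2 = -/EBDGHF/C → run E
t=24: L0/L1/L2 = -/EBDGHF/C → run E
t=25: L0/L1/L2 = -/BDGHF/C → run B
t=26: L0/L1/L2 = -/BDGHF/C → run B
t=27: L0/L1/L2 = -/BDGHF/C → run B
t=28: L0/L1/L2 = -/DGHF/C → run D
t=29: L0/L1/L2 = -/DGHF/C → run D
t=30: L0/L1/L2 = -/DGHF/C → run D
t=31: L0/L1/L2 = -/DGHF/C → run D
t=32: L0/L1/L2 = -/GHF/CD → run G
t=33: L0/L1/L2 = -/HF/CD → run H
t=34: L0/L1/L2 = -/HF/CD → run H
t=35: L0/L1/L2 = -/F/CD → run F
t=36: L0/L1/L2 = -/F/CD → run F
t=37: L0/L1/L2 = -/F/CD → run F
t=38: L0/L1/L2 = -/F/CD → run F
t=39: L0/L1/L2 = -/-/CD → run C
t=40: L0/L1/L2 = -/-/D → run D
t=41: L0/L1/L2 = -/-/D → run D
t=42: (idle)
t=43: (idle)
t=44: (idle)
t=45: (idle)
t=46: (idle)
t=47: (idle)
t=48: (idle)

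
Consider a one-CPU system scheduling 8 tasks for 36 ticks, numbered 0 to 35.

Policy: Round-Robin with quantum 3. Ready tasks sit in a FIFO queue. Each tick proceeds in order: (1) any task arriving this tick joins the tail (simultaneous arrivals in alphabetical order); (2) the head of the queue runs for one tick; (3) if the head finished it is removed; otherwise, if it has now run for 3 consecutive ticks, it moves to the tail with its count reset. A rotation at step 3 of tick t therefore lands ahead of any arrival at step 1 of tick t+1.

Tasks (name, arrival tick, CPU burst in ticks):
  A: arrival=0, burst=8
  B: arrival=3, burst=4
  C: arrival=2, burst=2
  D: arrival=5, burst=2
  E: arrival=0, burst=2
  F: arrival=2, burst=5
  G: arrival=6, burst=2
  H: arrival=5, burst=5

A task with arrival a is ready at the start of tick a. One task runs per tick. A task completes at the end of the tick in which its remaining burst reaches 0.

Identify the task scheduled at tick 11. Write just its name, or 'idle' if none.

running at tick 11 = A

t=0: queue=[A,E] q_used=0 → run A
t=1: queue=[A,E] q_used=1 → run A
t=2: queue=[A,E,C,F] q_used=2 → run A
t=3: queue=[E,C,F,A,B] q_used=0 → run E
t=4: queue=[E,C,F,A,B] q_used=1 → run E
t=5: queue=[C,F,A,B,D,H] q_used=0 → run C
t=6: queue=[C,F,A,B,D,H,G] q_used=1 → run C
t=7: queue=[F,A,B,D,H,G] q_used=0 → run F
t=8: queue=[F,A,B,D,H,G] q_used=1 → run F
t=9: queue=[F,A,B,D,H,G] q_used=2 → run F
t=10: queue=[A,B,D,H,G,F] q_used=0 → run A
t=11: queue=[A,B,D,H,G,F] q_used=1 → run A
t=12: queue=[A,B,D,H,G,F] q_used=2 → run A
t=13: queue=[B,D,H,G,F,A] q_used=0 → run B
t=14: queue=[B,D,H,G,F,A] q_used=1 → run B
t=15: queue=[B,D,H,G,F,A] q_used=2 → run B
t=16: queue=[D,H,G,F,A,B] q_used=0 → run D
t=17: queue=[D,H,G,F,A,B] q_used=1 → run D
t=18: queue=[H,G,F,A,B] q_used=0 → run H
t=19: queue=[H,G,F,A,B] q_used=1 → run H
t=20: queue=[H,G,F,A,B] q_used=2 → run H
t=21: queue=[G,F,A,B,H] q_used=0 → run G
t=22: queue=[G,F,A,B,H] q_used=1 → run G
t=23: queue=[F,A,B,H] q_used=0 → run F
t=24: queue=[F,A,B,H] q_used=1 → run F
t=25: queue=[A,B,H] q_used=0 → run A
t=26: queue=[A,B,H] q_used=1 → run A
t=27: queue=[B,H] q_used=0 → run B
t=28: queue=[H] q_used=0 → run H
t=29: queue=[H] q_used=1 → run H
t=30: (idle)
t=31: (idle)
t=32: (idle)
t=33: (idle)
t=34: (idle)
t=35: (idle)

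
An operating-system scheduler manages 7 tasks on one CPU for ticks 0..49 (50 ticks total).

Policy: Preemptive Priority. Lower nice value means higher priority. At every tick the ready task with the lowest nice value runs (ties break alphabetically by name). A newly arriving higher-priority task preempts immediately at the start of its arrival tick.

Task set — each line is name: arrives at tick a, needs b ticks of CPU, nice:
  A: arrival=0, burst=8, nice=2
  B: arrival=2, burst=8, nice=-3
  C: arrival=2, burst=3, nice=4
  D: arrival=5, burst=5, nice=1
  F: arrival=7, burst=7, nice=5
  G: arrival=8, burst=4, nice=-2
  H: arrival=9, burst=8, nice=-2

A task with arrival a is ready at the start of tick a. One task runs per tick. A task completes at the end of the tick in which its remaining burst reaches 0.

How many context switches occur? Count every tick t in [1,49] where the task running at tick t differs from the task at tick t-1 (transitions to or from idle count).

t=0: ready={A} → run A
t=1: ready={A} → run A
t=2: ready={A,B,C} → run B
t=3: ready={A,B,C} → run B
t=4: ready={A,B,C} → run B
t=5: ready={A,B,C,D} → run B
t=6: ready={A,B,C,D} → run B
t=7: ready={A,B,C,D,F} → run B
t=8: ready={A,B,C,D,F,G} → run B
t=9: ready={A,B,C,D,F,G,H} → run B
t=10: ready={A,C,D,F,G,H} → run G
t=11: ready={A,C,D,F,G,H} → run G
t=12: ready={A,C,D,F,G,H} → run G
t=13: ready={A,C,D,F,G,H} → run G
t=14: ready={A,C,D,F,H} → run H
t=15: ready={A,C,D,F,H} → run H
t=16: ready={A,C,D,F,H} → run H
t=17: ready={A,C,D,F,H} → run H
t=18: ready={A,C,D,F,H} → run H
t=19: ready={A,C,D,F,H} → run H
t=20: ready={A,C,D,F,H} → run H
t=21: ready={A,C,D,F,H} → run H
t=22: ready={A,C,D,F} → run D
t=23: ready={A,C,D,F} → run D
t=24: ready={A,C,D,F} → run D
t=25: ready={A,C,D,F} → run D
t=26: ready={A,C,D,F} → run D
t=27: ready={A,C,F} → run A
t=28: ready={A,C,F} → run A
t=29: ready={A,C,F} → run A
t=30: ready={A,C,F} → run A
t=31: ready={A,C,F} → run A
t=32: ready={A,C,F} → run A
t=33: ready={C,F} → run C
t=34: ready={C,F} → run C
t=35: ready={C,F} → run C
t=36: ready={F} → run F
t=37: ready={F} → run F
t=38: ready={F} → run F
t=39: ready={F} → run F
t=40: ready={F} → run F
t=41: ready={F} → run F
t=42: ready={F} → run F
t=43: (idle)
t=44: (idle)
t=45: (idle)
t=46: (idle)
t=47: (idle)
t=48: (idle)
t=49: (idle)

context switches = 8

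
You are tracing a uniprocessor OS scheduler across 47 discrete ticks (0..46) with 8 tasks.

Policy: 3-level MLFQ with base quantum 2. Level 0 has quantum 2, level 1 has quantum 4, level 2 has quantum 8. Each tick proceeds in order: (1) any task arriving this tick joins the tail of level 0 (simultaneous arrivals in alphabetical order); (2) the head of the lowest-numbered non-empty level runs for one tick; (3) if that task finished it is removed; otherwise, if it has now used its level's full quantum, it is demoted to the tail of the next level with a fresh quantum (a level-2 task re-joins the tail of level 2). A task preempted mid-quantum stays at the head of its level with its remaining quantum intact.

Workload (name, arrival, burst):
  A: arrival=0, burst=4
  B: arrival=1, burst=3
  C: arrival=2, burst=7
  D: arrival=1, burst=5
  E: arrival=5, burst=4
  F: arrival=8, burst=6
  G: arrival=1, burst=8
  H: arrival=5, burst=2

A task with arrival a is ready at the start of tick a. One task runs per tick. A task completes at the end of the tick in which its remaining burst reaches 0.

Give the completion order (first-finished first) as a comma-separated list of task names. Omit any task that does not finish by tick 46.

t=0: L0/L1/L2 = A/-/- → run A
t=1: L0/L1/L2 = ABDG/-/- → run A
t=2: L0/L1/L2 = BDGC/A/- → run B
t=3: L0/L1/L2 = BDGC/A/- → run B
t=4: L0/L1/L2 = DGC/AB/- → run D
t=5: L0/L1/L2 = DGCEH/AB/- → run D
t=6: L0/L1/L2 = GCEH/ABD/- → run G
t=7: L0/L1/L2 = GCEH/ABD/- → run G
t=8: L0/L1/L2 = CEHF/ABDG/- → run C
t=9: L0/L1/L2 = CEHF/ABDG/- → run C
t=10: L0/L1/L2 = EHF/ABDGC/- → run E
t=11: L0/L1/L2 = EHF/ABDGC/- → run E
t=12: L0/L1/L2 = HF/ABDGCE/- → run H
t=13: L0/L1/L2 = HF/ABDGCE/- → run H
t=14: L0/L1/L2 = F/ABDGCE/- → run F
t=15: L0/L1/L2 = F/ABDGCE/- → run F
t=16: L0/L1/L2 = -/ABDGCEF/- → run A
t=17: L0/L1/L2 = -/ABDGCEF/- → run A
t=18: L0/L1/L2 = -/BDGCEF/- → run B
t=19: L0/L1/L2 = -/DGCEF/- → run D
t=20: L0/L1/L2 = -/DGCEF/- → run D
t=21: L0/L1/L2 = -/DGCEF/- → run D
t=22: L0/L1/L2 = -/GCEF/- → run G
t=23: L0/L1/L2 = -/GCEF/- → run G
t=24: L0/L1/L2 = -/GCEF/- → run G
t=25: L0/L1/L2 = -/GCEF/- → run G
t=26: L0/L1/L2 = -/CEF/G → run C
t=27: L0/L1/L2 = -/CEF/G → run C
t=28: L0/L1/L2 = -/CEF/G → run C
t=29: L0/L1/L2 = -/CEF/G → run C
t=30: L0/L1/L2 = -/EF/GC → run E
t=31: L0/L1/L2 = -/EF/GC → run E
t=32: L0/L1/L2 = -/F/GC → run F
t=33: L0/L1/L2 = -/F/GC → run F
t=34: L0/L1/L2 = -/F/GC → run F
t=35: L0/L1/L2 = -/F/GC → run F
t=36: L0/L1/L2 = -/-/GC → run G
t=37: L0/L1/L2 = -/-/GC → run G
t=38: L0/L1/L2 = -/-/C → run C
t=39: (idle)
t=40: (idle)
t=41: (idle)
t=42: (idle)
t=43: (idle)
t=44: (idle)
t=45: (idle)
t=46: (idle)

completion order = H, A, B, D, E, F, G, C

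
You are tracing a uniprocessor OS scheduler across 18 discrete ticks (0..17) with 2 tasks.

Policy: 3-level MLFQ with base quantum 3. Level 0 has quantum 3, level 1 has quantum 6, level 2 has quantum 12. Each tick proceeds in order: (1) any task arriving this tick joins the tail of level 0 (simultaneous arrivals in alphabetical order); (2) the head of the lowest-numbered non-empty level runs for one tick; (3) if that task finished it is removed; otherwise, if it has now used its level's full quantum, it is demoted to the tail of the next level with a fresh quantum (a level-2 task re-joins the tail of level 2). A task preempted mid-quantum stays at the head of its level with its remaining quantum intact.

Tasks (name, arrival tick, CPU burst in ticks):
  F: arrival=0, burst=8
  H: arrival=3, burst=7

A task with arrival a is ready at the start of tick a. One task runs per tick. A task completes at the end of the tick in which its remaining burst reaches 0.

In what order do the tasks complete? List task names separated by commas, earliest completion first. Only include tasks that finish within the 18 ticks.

t=0: L0/L1/L2 = F/-/- → run F
t=1: L0/L1/L2 = F/-/- → run F
t=2: L0/L1/L2 = F/-/- → run F
t=3: L0/L1/L2 = H/F/- → run H
t=4: L0/L1/L2 = H/F/- → run H
t=5: L0/L1/L2 = H/F/- → run H
t=6: L0/L1/L2 = -/FH/- → run F
t=7: L0/L1/L2 = -/FH/- → run F
t=8: L0/L1/L2 = -/FH/- → run F
t=9: L0/L1/L2 = -/FH/- → run F
t=10: L0/L1/L2 = -/FH/- → run F
t=11: L0/L1/L2 = -/H/- → run H
t=12: L0/L1/L2 = -/H/- → run H
t=13: L0/L1/L2 = -/H/- → run H
t=14: L0/L1/L2 = -/H/- → run H
t=15: (idle)
t=16: (idle)
t=17: (idle)

completion order = F, H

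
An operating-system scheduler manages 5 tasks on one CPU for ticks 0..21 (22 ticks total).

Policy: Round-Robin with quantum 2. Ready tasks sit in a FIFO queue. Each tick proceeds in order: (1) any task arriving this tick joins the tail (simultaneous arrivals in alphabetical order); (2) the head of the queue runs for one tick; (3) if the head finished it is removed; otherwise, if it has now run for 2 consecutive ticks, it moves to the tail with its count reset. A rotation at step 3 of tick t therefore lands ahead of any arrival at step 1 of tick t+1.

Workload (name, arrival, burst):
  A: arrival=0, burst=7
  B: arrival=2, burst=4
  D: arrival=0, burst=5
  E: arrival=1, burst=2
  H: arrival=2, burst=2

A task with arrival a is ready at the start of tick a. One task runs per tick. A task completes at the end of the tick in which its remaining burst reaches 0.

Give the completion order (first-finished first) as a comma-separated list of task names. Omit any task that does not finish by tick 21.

t=0: queue=[A,D] q_used=0 → run A
t=1: queue=[A,D,E] q_used=1 → run A
t=2: queue=[D,E,A,B,H] q_used=0 → run D
t=3: queue=[D,E,A,B,H] q_used=1 → run D
t=4: queue=[E,A,B,H,D] q_used=0 → run E
t=5: queue=[E,A,B,H,D] q_used=1 → run E
t=6: queue=[A,B,H,D] q_used=0 → run A
t=7: queue=[A,B,H,D] q_used=1 → run A
t=8: queue=[B,H,D,A] q_used=0 → run B
t=9: queue=[B,H,D,A] q_used=1 → run B
t=10: queue=[H,D,A,B] q_used=0 → run H
t=11: queue=[H,D,A,B] q_used=1 → run H
t=12: queue=[D,A,B] q_used=0 → run D
t=13: queue=[D,A,B] q_used=1 → run D
t=14: queue=[A,B,D] q_used=0 → run A
t=15: queue=[A,B,D] q_used=1 → run A
t=16: queue=[B,D,A] q_used=0 → run B
t=17: queue=[B,D,A] q_used=1 → run B
t=18: queue=[D,A] q_used=0 → run D
t=19: queue=[A] q_used=0 → run A
t=20: (idle)
t=21: (idle)

completion order = E, H, B, D, A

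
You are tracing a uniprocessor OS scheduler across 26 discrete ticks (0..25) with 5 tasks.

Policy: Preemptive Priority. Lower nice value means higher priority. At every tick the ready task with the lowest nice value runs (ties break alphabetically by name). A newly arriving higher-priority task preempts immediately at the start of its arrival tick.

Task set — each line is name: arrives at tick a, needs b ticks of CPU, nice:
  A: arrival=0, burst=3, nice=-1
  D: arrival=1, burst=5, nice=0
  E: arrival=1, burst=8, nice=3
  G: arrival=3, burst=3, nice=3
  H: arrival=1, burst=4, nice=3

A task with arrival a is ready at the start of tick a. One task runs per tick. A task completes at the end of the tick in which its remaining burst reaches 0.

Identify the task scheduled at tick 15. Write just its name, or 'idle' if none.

t=0: ready={A} → run A
t=1: ready={A,D,E,H} → run A
t=2: ready={A,D,E,H} → run A
t=3: ready={D,E,G,H} → run D
t=4: ready={D,E,G,H} → run D
t=5: ready={D,E,G,H} → run D
t=6: ready={D,E,G,H} → run D
t=7: ready={D,E,G,H} → run D
t=8: ready={E,G,H} → run E
t=9: ready={E,G,H} → run E
t=10: ready={E,G,H} → run E
t=11: ready={E,G,H} → run E
t=12: ready={E,G,H} → run E
t=13: ready={E,G,H} → run E
t=14: ready={E,G,H} → run E
t=15: ready={E,G,H} → run E
t=16: ready={G,H} → run G
t=17: ready={G,H} → run G
t=18: ready={G,H} → run G
t=19: ready={H} → run H
t=20: ready={H} → run H
t=21: ready={H} → run H
t=22: ready={H} → run H
t=23: (idle)
t=24: (idle)
t=25: (idle)

running at tick 15 = E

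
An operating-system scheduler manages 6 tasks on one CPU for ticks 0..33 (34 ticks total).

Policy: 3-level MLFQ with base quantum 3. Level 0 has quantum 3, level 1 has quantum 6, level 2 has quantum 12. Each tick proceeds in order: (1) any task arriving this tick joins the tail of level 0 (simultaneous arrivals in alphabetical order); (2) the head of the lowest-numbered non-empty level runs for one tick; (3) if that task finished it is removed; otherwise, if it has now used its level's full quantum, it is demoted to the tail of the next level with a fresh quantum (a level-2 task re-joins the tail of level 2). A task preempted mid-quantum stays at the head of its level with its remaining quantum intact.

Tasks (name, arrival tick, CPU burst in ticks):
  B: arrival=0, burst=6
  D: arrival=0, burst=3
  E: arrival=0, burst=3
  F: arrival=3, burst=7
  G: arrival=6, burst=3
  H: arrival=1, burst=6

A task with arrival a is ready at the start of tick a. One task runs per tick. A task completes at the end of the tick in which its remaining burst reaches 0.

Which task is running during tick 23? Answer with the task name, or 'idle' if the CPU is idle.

running at tick 23 = H

t=0: L0/L1/L2 = BDE/-/- → run B
t=1: L0/L1/L2 = BDEH/-/- → run B
t=2: L0/L1/L2 = BDEH/-/- → run B
t=3: L0/L1/L2 = DEHF/B/- → run D
t=4: L0/L1/L2 = DEHF/B/- → run D
t=5: L0/L1/L2 = DEHF/B/- → run D
t=6: L0/L1/L2 = EHFG/B/- → run E
t=7: L0/L1/L2 = EHFG/B/- → run E
t=8: L0/L1/L2 = EHFG/B/- → run E
t=9: L0/L1/L2 = HFG/B/- → run H
t=10: L0/L1/L2 = HFG/B/- → run H
t=11: L0/L1/L2 = HFG/B/- → run H
t=12: L0/L1/L2 = FG/BH/- → run F
t=13: L0/L1/L2 = FG/BH/- → run F
t=14: L0/L1/L2 = FG/BH/- → run F
t=15: L0/L1/L2 = G/BHF/- → run G
t=16: L0/L1/L2 = G/BHF/- → run G
t=17: L0/L1/L2 = G/BHF/- → run G
t=18: L0/L1/L2 = -/BHF/- → run B
t=19: L0/L1/L2 = -/BHF/- → run B
t=20: L0/L1/L2 = -/BHF/- → run B
t=21: L0/L1/L2 = -/HF/- → run H
t=22: L0/L1/L2 = -/HF/- → run H
t=23: L0/L1/L2 = -/HF/- → run H
t=24: L0/L1/L2 = -/F/- → run F
t=25: L0/L1/L2 = -/F/- → run F
t=26: L0/L1/L2 = -/F/- → run F
t=27: L0/L1/L2 = -/F/- → run F
t=28: (idle)
t=29: (idle)
t=30: (idle)
t=31: (idle)
t=32: (idle)
t=33: (idle)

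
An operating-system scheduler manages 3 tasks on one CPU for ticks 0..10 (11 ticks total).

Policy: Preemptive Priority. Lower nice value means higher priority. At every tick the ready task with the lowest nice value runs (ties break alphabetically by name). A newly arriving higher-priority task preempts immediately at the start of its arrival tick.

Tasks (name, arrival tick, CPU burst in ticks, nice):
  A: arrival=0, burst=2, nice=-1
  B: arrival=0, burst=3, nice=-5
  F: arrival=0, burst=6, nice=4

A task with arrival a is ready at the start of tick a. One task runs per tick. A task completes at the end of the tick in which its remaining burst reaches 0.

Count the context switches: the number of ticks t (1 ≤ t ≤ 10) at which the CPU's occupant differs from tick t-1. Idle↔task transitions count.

context switches = 2

t=0: ready={A,B,F} → run B
t=1: ready={A,B,F} → run B
t=2: ready={A,B,F} → run B
t=3: ready={A,F} → run A
t=4: ready={A,F} → run A
t=5: ready={F} → run F
t=6: ready={F} → run F
t=7: ready={F} → run F
t=8: ready={F} → run F
t=9: ready={F} → run F
t=10: ready={F} → run F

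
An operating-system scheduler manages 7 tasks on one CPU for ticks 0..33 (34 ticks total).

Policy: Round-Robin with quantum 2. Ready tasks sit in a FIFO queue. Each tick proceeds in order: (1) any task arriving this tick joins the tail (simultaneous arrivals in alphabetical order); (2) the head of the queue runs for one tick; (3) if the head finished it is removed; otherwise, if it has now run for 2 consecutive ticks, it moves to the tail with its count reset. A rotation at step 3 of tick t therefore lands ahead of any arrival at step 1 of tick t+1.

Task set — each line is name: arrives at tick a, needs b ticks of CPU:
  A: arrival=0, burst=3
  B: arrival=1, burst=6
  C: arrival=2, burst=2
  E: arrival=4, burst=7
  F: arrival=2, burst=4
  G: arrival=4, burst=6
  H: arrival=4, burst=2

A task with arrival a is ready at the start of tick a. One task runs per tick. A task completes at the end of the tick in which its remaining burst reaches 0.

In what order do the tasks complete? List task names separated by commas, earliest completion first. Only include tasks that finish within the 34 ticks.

completion order = A, C, H, F, B, G, E

t=0: queue=[A] q_used=0 → run A
t=1: queue=[A,B] q_used=1 → run A
t=2: queue=[B,A,C,F] q_used=0 → run B
t=3: queue=[B,A,C,F] q_used=1 → run B
t=4: queue=[A,C,F,B,E,G,H] q_used=0 → run A
t=5: queue=[C,F,B,E,G,H] q_used=0 → run C
t=6: queue=[C,F,B,E,G,H] q_used=1 → run C
t=7: queue=[F,B,E,G,H] q_used=0 → run F
t=8: queue=[F,B,E,G,H] q_used=1 → run F
t=9: queue=[B,E,G,H,F] q_used=0 → run B
t=10: queue=[B,E,G,H,F] q_used=1 → run B
t=11: queue=[E,G,H,F,B] q_used=0 → run E
t=12: queue=[E,G,H,F,B] q_used=1 → run E
t=13: queue=[G,H,F,B,E] q_used=0 → run G
t=14: queue=[G,H,F,B,E] q_used=1 → run G
t=15: queue=[H,F,B,E,G] q_used=0 → run H
t=16: queue=[H,F,B,E,G] q_used=1 → run H
t=17: queue=[F,B,E,G] q_used=0 → run F
t=18: queue=[F,B,E,G] q_used=1 → run F
t=19: queue=[B,E,G] q_used=0 → run B
t=20: queue=[B,E,G] q_used=1 → run B
t=21: queue=[E,G] q_used=0 → run E
t=22: queue=[E,G] q_used=1 → run E
t=23: queue=[G,E] q_used=0 → run G
t=24: queue=[G,E] q_used=1 → run G
t=25: queue=[E,G] q_used=0 → run E
t=26: queue=[E,G] q_used=1 → run E
t=27: queue=[G,E] q_used=0 → run G
t=28: queue=[G,E] q_used=1 → run G
t=29: queue=[E] q_used=0 → run E
t=30: (idle)
t=31: (idle)
t=32: (idle)
t=33: (idle)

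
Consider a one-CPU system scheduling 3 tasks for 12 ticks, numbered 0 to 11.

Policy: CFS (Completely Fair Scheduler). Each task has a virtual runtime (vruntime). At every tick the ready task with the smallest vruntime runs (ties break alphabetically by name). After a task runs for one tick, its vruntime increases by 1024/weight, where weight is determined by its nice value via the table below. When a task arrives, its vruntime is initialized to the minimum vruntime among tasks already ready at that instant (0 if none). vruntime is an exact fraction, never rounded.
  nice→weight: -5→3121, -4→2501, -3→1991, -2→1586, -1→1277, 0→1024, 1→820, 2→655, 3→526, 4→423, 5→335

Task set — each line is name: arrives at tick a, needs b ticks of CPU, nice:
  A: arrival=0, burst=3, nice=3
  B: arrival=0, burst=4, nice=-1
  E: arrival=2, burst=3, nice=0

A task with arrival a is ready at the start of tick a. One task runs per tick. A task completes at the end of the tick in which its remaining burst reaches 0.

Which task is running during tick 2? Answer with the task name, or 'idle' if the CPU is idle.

t=0: vr[A=0 B=0] → run A
t=1: vr[A=512/263 B=0] → run B
t=2: vr[A=512/263 B=1024/1277 E=1024/1277] → run B
t=3: vr[A=512/263 B=2048/1277 E=1024/1277] → run E
t=4: vr[A=512/263 B=2048/1277 E=2301/1277] → run B
t=5: vr[A=512/263 B=3072/1277 E=2301/1277] → run E
t=6: vr[A=512/263 B=3072/1277 E=3578/1277] → run A
t=7: vr[A=1024/263 B=3072/1277 E=3578/1277] → run B
t=8: vr[A=1024/263 E=3578/1277] → run E
t=9: vr[A=1024/263] → run A
t=10: (idle)
t=11: (idle)

running at tick 2 = B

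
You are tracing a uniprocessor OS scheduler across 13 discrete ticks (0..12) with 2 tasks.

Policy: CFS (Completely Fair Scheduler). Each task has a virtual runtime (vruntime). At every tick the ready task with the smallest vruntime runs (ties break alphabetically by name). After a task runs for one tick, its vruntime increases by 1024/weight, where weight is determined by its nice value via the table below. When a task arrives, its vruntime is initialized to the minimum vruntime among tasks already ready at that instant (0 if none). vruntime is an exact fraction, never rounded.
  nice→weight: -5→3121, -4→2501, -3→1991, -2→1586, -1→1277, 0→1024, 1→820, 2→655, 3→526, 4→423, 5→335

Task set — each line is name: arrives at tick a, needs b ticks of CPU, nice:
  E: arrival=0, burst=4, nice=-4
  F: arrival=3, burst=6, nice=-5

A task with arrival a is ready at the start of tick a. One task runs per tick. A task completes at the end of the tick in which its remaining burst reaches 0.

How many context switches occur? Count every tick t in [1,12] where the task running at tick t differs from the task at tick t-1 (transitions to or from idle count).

t=0: vr[E=0] → run E
t=1: vr[E=1024/2501] → run E
t=2: vr[E=2048/2501] → run E
t=3: vr[E=3072/2501 F=3072/2501] → run E
t=4: vr[F=3072/2501] → run F
t=5: vr[F=12148736/7805621] → run F
t=6: vr[F=14709760/7805621] → run F
t=7: vr[F=17270784/7805621] → run F
t=8: vr[F=19831808/7805621] → run F
t=9: vr[F=22392832/7805621] → run F
t=10: (idle)
t=11: (idle)
t=12: (idle)

context switches = 2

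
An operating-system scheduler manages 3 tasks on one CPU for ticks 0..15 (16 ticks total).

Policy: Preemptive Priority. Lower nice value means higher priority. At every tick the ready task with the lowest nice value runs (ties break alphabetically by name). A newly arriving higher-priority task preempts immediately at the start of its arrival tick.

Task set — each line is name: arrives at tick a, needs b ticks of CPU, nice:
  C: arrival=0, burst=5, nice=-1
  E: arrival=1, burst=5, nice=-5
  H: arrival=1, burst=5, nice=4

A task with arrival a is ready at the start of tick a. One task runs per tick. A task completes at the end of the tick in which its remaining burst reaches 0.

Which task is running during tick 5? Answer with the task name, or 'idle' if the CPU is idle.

running at tick 5 = E

t=0: ready={C} → run C
t=1: ready={C,E,H} → run E
t=2: ready={C,E,H} → run E
t=3: ready={C,E,H} → run E
t=4: ready={C,E,H} → run E
t=5: ready={C,E,H} → run E
t=6: ready={C,H} → run C
t=7: ready={C,H} → run C
t=8: ready={C,H} → run C
t=9: ready={C,H} → run C
t=10: ready={H} → run H
t=11: ready={H} → run H
t=12: ready={H} → run H
t=13: ready={H} → run H
t=14: ready={H} → run H
t=15: (idle)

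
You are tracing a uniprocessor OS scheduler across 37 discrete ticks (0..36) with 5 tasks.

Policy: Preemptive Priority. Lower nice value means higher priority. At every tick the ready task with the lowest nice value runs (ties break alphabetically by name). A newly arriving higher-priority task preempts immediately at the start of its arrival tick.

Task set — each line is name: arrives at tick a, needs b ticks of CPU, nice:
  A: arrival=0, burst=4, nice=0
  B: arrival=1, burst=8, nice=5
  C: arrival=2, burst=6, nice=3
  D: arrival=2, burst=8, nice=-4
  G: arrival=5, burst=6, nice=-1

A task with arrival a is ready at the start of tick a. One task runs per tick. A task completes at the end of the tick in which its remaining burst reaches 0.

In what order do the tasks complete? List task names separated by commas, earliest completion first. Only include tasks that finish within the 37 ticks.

completion order = D, G, A, C, B

t=0: ready={A} → run A
t=1: ready={A,B} → run A
t=2: ready={A,B,C,D} → run D
t=3: ready={A,B,C,D} → run D
t=4: ready={A,B,C,D} → run D
t=5: ready={A,B,C,D,G} → run D
t=6: ready={A,B,C,D,G} → run D
t=7: ready={A,B,C,D,G} → run D
t=8: ready={A,B,C,D,G} → run D
t=9: ready={A,B,C,D,G} → run D
t=10: ready={A,B,C,G} → run G
t=11: ready={A,B,C,G} → run G
t=12: ready={A,B,C,G} → run G
t=13: ready={A,B,C,G} → run G
t=14: ready={A,B,C,G} → run G
t=15: ready={A,B,C,G} → run G
t=16: ready={A,B,C} → run A
t=17: ready={A,B,C} → run A
t=18: ready={B,C} → run C
t=19: ready={B,C} → run C
t=20: ready={B,C} → run C
t=21: ready={B,C} → run C
t=22: ready={B,C} → run C
t=23: ready={B,C} → run C
t=24: ready={B} → run B
t=25: ready={B} → run B
t=26: ready={B} → run B
t=27: ready={B} → run B
t=28: ready={B} → run B
t=29: ready={B} → run B
t=30: ready={B} → run B
t=31: ready={B} → run B
t=32: (idle)
t=33: (idle)
t=34: (idle)
t=35: (idle)
t=36: (idle)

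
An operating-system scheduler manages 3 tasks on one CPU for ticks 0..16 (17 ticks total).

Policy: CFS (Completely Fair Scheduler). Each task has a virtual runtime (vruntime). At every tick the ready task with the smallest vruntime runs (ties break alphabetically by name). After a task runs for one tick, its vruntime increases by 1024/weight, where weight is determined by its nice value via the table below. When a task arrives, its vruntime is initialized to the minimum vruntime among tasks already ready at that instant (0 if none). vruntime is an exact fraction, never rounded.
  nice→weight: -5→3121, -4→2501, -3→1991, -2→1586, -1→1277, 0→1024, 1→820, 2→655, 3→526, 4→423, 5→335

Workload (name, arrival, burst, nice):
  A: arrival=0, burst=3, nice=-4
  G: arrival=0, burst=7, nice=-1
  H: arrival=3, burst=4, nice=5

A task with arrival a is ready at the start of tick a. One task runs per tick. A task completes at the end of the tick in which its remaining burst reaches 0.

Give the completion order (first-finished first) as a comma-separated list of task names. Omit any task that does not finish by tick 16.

t=0: vr[A=0 G=0] → run A
t=1: vr[A=1024/2501 G=0] → run G
t=2: vr[A=1024/2501 G=1024/1277] → run A
t=3: vr[A=2048/2501 G=1024/1277 H=1024/1277] → run G
t=4: vr[A=2048/2501 G=2048/1277 H=1024/1277] → run H
t=5: vr[A=2048/2501 G=2048/1277 H=1650688/427795] → run A
t=6: vr[G=2048/1277 H=1650688/427795] → run G
t=7: vr[G=3072/1277 H=1650688/427795] → run G
t=8: vr[G=4096/1277 H=1650688/427795] → run G
t=9: vr[G=5120/1277 H=1650688/427795] → run H
t=10: vr[G=5120/1277 H=2958336/427795] → run G
t=11: vr[G=6144/1277 H=2958336/427795] → run G
t=12: vr[H=2958336/427795] → run H
t=13: vr[H=4265984/427795] → run H
t=14: (idle)
t=15: (idle)
t=16: (idle)

completion order = A, G, H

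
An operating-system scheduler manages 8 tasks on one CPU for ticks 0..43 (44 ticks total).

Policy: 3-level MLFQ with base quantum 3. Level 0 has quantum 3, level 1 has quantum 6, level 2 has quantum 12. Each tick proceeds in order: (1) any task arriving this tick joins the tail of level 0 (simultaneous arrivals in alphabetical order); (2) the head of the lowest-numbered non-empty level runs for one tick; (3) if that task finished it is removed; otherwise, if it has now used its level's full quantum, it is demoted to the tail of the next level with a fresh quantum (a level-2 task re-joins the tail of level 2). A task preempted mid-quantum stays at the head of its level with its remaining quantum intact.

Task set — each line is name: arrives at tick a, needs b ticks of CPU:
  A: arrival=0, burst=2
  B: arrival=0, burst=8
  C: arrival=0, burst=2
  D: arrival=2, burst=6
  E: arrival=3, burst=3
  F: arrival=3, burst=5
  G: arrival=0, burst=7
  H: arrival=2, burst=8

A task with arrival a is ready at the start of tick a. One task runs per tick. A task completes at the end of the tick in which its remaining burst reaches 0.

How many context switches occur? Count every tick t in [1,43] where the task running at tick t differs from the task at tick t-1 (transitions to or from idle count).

context switches = 13

t=0: L0/L1/L2 = ABCG/-/- → run A
t=1: L0/L1/L2 = ABCG/-/- → run A
t=2: L0/L1/L2 = BCGDH/-/- → run B
t=3: L0/L1/L2 = BCGDHEF/-/- → run B
t=4: L0/L1/L2 = BCGDHEF/-/- → run B
t=5: L0/L1/L2 = CGDHEF/B/- → run C
t=6: L0/L1/L2 = CGDHEF/B/- → run C
t=7: L0/L1/L2 = GDHEF/B/- → run G
t=8: L0/L1/L2 = GDHEF/B/- → run G
t=9: L0/L1/L2 = GDHEF/B/- → run G
t=10: L0/L1/L2 = DHEF/BG/- → run D
t=11: L0/L1/L2 = DHEF/BG/- → run D
t=12: L0/L1/L2 = DHEF/BG/- → run D
t=13: L0/L1/L2 = HEF/BGD/- → run H
t=14: L0/L1/L2 = HEF/BGD/- → run H
t=15: L0/L1/L2 = HEF/BGD/- → run H
t=16: L0/L1/L2 = EF/BGDH/- → run E
t=17: L0/L1/L2 = EF/BGDH/- → run E
t=18: L0/L1/L2 = EF/BGDH/- → run E
t=19: L0/L1/L2 = F/BGDH/- → run F
t=20: L0/L1/L2 = F/BGDH/- → run F
t=21: L0/L1/L2 = F/BGDH/- → run F
t=22: L0/L1/L2 = -/BGDHF/- → run B
t=23: L0/L1/L2 = -/BGDHF/- → run B
t=24: L0/L1/L2 = -/BGDHF/- → run B
t=25: L0/L1/L2 = -/BGDHF/- → run B
t=26: L0/L1/L2 = -/BGDHF/- → run B
t=27: L0/L1/L2 = -/GDHF/- → run G
t=28: L0/L1/L2 = -/GDHF/- → run G
t=29: L0/L1/L2 = -/GDHF/- → run G
t=30: L0/L1/L2 = -/GDHF/- → run G
t=31: L0/L1/L2 = -/DHF/- → run D
t=32: L0/L1/L2 = -/DHF/- → run D
t=33: L0/L1/L2 = -/DHF/- → run D
t=34: L0/L1/L2 = -/HF/- → run H
t=35: L0/L1/L2 = -/HF/- → run H
t=36: L0/L1/L2 = -/HF/- → run H
t=37: L0/L1/L2 = -/HF/- → run H
t=38: L0/L1/L2 = -/HF/- → run H
t=39: L0/L1/L2 = -/F/- → run F
t=40: L0/L1/L2 = -/F/- → run F
t=41: (idle)
t=42: (idle)
t=43: (idle)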